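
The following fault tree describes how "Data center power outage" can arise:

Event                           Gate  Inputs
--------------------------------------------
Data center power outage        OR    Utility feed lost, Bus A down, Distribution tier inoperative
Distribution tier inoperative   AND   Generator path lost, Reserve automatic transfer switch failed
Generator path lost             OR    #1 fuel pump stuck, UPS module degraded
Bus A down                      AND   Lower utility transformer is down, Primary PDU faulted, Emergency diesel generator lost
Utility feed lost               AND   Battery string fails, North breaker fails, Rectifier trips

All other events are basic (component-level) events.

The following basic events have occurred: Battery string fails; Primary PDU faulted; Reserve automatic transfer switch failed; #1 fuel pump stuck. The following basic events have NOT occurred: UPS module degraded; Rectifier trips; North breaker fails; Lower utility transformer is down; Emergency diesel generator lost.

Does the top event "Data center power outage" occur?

Yes

Utility feed lost [AND]: Battery string fails=occurs, North breaker fails=not, Rectifier trips=not → not all inputs occur → does not occur.
Bus A down [AND]: Lower utility transformer is down=not, Primary PDU faulted=occurs, Emergency diesel generator lost=not → not all inputs occur → does not occur.
Generator path lost [OR]: #1 fuel pump stuck=occurs, UPS module degraded=not → at least one input occurs → occurs.
Distribution tier inoperative [AND]: Generator path lost=occurs, Reserve automatic transfer switch failed=occurs → all inputs occur → occurs.
Data center power outage [OR]: Utility feed lost=not, Bus A down=not, Distribution tier inoperative=occurs → at least one input occurs → occurs.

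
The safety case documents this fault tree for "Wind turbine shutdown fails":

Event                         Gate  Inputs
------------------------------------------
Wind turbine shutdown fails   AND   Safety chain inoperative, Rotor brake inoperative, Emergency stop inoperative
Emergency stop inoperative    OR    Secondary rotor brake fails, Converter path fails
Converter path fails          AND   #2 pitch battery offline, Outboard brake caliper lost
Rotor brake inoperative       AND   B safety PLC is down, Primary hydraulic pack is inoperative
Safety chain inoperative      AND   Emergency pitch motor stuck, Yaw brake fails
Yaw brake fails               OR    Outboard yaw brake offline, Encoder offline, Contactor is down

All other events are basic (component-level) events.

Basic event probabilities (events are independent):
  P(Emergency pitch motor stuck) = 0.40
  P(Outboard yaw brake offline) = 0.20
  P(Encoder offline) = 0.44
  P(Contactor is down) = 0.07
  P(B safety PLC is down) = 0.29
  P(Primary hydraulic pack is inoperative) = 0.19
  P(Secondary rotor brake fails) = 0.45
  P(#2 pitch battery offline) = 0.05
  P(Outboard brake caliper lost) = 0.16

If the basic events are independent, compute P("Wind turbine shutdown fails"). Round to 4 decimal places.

P(Yaw brake fails) [OR] = 1 − (1−0.20) × (1−0.44) × (1−0.07) = 0.583360
P(Safety chain inoperative) [AND] = 0.40 × 0.583360 = 0.233344
P(Rotor brake inoperative) [AND] = 0.29 × 0.19 = 0.055100
P(Converter path fails) [AND] = 0.05 × 0.16 = 0.008000
P(Emergency stop inoperative) [OR] = 1 − (1−0.45) × (1−0.008000) = 0.454400
P(Wind turbine shutdown fails) [AND] = 0.233344 × 0.055100 × 0.454400 = 0.005842
Rounded to 4 decimal places: P(Wind turbine shutdown fails) ≈ 0.0058.

0.0058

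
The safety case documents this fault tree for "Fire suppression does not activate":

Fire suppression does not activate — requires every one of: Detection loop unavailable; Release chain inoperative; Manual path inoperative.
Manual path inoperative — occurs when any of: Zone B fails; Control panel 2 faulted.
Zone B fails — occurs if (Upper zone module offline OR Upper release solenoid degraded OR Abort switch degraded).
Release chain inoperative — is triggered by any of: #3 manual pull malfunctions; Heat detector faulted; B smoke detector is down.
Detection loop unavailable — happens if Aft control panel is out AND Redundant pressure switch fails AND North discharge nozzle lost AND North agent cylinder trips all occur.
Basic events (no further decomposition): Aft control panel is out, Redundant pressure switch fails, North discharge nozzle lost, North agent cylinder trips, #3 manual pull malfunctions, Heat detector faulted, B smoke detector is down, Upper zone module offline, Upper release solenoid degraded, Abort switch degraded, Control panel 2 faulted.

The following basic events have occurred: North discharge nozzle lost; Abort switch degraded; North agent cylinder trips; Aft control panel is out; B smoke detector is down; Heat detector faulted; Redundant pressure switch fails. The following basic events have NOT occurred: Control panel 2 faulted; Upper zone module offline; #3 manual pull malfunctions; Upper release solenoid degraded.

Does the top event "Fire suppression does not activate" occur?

Detection loop unavailable [AND]: Aft control panel is out=occurs, Redundant pressure switch fails=occurs, North discharge nozzle lost=occurs, North agent cylinder trips=occurs → all inputs occur → occurs.
Release chain inoperative [OR]: #3 manual pull malfunctions=not, Heat detector faulted=occurs, B smoke detector is down=occurs → at least one input occurs → occurs.
Zone B fails [OR]: Upper zone module offline=not, Upper release solenoid degraded=not, Abort switch degraded=occurs → at least one input occurs → occurs.
Manual path inoperative [OR]: Zone B fails=occurs, Control panel 2 faulted=not → at least one input occurs → occurs.
Fire suppression does not activate [AND]: Detection loop unavailable=occurs, Release chain inoperative=occurs, Manual path inoperative=occurs → all inputs occur → occurs.

Yes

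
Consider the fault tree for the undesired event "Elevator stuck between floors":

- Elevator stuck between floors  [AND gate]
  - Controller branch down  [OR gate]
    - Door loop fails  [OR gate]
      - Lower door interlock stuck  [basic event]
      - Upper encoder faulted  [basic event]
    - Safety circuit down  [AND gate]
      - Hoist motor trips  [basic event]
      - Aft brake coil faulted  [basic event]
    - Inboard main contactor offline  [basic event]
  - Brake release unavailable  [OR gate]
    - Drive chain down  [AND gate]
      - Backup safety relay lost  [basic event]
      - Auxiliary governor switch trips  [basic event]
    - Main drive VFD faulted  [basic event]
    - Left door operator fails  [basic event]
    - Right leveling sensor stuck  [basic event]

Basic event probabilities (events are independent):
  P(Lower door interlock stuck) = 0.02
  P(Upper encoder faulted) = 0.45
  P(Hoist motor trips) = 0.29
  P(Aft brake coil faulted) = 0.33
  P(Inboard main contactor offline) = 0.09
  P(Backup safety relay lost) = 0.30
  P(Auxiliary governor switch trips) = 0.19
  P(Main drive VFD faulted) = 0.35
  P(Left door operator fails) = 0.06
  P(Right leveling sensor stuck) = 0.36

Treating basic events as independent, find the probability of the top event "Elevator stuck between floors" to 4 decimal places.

P(Door loop fails) [OR] = 1 − (1−0.02) × (1−0.45) = 0.461000
P(Safety circuit down) [AND] = 0.29 × 0.33 = 0.095700
P(Controller branch down) [OR] = 1 − (1−0.461000) × (1−0.095700) × (1−0.09) = 0.556450
P(Drive chain down) [AND] = 0.30 × 0.19 = 0.057000
P(Brake release unavailable) [OR] = 1 − (1−0.057000) × (1−0.35) × (1−0.06) × (1−0.36) = 0.631249
P(Elevator stuck between floors) [AND] = 0.556450 × 0.631249 = 0.351259
Rounded to 4 decimal places: P(Elevator stuck between floors) ≈ 0.3513.

0.3513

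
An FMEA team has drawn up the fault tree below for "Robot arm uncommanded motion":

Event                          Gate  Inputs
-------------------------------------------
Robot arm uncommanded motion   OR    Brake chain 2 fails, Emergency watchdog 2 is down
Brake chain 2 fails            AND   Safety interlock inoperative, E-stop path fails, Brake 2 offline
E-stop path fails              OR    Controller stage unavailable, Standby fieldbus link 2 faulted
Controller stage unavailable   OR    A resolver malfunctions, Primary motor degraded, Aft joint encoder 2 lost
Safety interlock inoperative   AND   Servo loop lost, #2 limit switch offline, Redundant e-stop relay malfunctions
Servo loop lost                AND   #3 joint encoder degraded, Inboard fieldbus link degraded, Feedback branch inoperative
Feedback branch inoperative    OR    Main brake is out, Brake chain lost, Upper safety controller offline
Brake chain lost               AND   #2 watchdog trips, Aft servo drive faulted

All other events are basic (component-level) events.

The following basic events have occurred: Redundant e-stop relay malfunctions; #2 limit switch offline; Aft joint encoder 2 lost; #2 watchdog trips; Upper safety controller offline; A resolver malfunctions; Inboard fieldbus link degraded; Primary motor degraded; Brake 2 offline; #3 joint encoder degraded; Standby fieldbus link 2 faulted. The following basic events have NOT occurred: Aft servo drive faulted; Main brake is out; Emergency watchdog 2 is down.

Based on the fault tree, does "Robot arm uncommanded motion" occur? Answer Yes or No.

Brake chain lost [AND]: #2 watchdog trips=occurs, Aft servo drive faulted=not → not all inputs occur → does not occur.
Feedback branch inoperative [OR]: Main brake is out=not, Brake chain lost=not, Upper safety controller offline=occurs → at least one input occurs → occurs.
Servo loop lost [AND]: #3 joint encoder degraded=occurs, Inboard fieldbus link degraded=occurs, Feedback branch inoperative=occurs → all inputs occur → occurs.
Safety interlock inoperative [AND]: Servo loop lost=occurs, #2 limit switch offline=occurs, Redundant e-stop relay malfunctions=occurs → all inputs occur → occurs.
Controller stage unavailable [OR]: A resolver malfunctions=occurs, Primary motor degraded=occurs, Aft joint encoder 2 lost=occurs → at least one input occurs → occurs.
E-stop path fails [OR]: Controller stage unavailable=occurs, Standby fieldbus link 2 faulted=occurs → at least one input occurs → occurs.
Brake chain 2 fails [AND]: Safety interlock inoperative=occurs, E-stop path fails=occurs, Brake 2 offline=occurs → all inputs occur → occurs.
Robot arm uncommanded motion [OR]: Brake chain 2 fails=occurs, Emergency watchdog 2 is down=not → at least one input occurs → occurs.

Yes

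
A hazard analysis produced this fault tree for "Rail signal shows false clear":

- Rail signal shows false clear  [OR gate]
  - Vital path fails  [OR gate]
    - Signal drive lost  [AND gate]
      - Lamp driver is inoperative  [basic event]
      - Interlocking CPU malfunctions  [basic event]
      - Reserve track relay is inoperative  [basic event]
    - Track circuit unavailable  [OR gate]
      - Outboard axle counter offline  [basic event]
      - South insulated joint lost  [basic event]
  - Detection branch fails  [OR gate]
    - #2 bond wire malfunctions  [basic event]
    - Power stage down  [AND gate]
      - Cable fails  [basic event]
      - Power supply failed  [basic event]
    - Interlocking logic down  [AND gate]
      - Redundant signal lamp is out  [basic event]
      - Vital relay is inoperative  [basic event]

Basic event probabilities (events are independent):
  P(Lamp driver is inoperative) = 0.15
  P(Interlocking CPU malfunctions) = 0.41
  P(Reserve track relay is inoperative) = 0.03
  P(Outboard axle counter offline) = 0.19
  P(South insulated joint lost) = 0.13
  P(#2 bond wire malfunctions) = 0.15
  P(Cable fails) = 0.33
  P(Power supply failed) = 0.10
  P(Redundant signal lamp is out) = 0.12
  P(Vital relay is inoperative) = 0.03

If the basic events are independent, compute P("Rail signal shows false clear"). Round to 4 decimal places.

P(Signal drive lost) [AND] = 0.15 × 0.41 × 0.03 = 0.001845
P(Track circuit unavailable) [OR] = 1 − (1−0.19) × (1−0.13) = 0.295300
P(Vital path fails) [OR] = 1 − (1−0.001845) × (1−0.295300) = 0.296600
P(Power stage down) [AND] = 0.33 × 0.10 = 0.033000
P(Interlocking logic down) [AND] = 0.12 × 0.03 = 0.003600
P(Detection branch fails) [OR] = 1 − (1−0.15) × (1−0.033000) × (1−0.003600) = 0.181009
P(Rail signal shows false clear) [OR] = 1 − (1−0.296600) × (1−0.181009) = 0.423922
Rounded to 4 decimal places: P(Rail signal shows false clear) ≈ 0.4239.

0.4239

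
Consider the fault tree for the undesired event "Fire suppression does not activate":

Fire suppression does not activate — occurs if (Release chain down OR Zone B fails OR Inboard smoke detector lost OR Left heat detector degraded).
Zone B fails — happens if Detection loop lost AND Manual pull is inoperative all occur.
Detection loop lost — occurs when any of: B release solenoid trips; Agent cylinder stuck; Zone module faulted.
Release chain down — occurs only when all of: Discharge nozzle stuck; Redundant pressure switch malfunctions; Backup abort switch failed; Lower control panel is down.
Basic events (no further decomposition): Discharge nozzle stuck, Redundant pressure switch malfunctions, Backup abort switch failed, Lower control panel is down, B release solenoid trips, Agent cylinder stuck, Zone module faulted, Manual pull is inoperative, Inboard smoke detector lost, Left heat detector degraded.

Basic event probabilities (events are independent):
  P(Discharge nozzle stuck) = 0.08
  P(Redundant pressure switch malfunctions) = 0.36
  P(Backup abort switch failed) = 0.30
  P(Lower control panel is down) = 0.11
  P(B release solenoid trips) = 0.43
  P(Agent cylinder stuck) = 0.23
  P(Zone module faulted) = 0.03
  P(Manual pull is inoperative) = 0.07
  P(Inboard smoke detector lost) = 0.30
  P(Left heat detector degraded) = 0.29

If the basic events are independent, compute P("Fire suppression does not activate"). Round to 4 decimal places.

P(Release chain down) [AND] = 0.08 × 0.36 × 0.30 × 0.11 = 0.000950
P(Detection loop lost) [OR] = 1 − (1−0.43) × (1−0.23) × (1−0.03) = 0.574267
P(Zone B fails) [AND] = 0.574267 × 0.07 = 0.040199
P(Fire suppression does not activate) [OR] = 1 − (1−0.000950) × (1−0.040199) × (1−0.30) × (1−0.29) = 0.523432
Rounded to 4 decimal places: P(Fire suppression does not activate) ≈ 0.5234.

0.5234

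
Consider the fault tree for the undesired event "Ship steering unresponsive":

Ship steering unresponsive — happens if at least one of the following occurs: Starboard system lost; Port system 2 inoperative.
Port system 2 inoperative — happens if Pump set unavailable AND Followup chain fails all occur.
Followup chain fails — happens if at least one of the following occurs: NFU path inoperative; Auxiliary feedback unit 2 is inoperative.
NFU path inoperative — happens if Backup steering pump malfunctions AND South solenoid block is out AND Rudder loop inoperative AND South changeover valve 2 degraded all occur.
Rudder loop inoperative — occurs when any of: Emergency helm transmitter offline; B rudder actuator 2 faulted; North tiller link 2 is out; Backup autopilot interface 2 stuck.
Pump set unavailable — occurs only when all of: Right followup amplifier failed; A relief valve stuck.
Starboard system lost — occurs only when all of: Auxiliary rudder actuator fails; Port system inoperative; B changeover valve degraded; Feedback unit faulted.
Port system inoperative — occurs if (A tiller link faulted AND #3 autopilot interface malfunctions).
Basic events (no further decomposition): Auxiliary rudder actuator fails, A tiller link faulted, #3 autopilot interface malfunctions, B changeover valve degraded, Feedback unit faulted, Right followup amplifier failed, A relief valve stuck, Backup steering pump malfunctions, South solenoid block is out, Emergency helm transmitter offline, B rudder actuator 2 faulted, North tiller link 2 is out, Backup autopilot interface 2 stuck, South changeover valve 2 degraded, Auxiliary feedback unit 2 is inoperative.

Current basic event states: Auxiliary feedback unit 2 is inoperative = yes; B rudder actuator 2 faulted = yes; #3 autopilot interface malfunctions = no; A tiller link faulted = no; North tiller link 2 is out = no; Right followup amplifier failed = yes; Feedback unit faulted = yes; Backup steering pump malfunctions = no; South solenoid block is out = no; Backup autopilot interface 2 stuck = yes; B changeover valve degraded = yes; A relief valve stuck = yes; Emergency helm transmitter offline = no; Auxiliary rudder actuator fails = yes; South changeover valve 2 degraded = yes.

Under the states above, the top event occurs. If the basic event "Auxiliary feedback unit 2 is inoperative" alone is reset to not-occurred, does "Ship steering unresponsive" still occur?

Counterfactual: set "Auxiliary feedback unit 2 is inoperative" to not occurred.
Port system inoperative [AND]: A tiller link faulted=not, #3 autopilot interface malfunctions=not → not all inputs occur → does not occur.
Starboard system lost [AND]: Auxiliary rudder actuator fails=occurs, Port system inoperative=not, B changeover valve degraded=occurs, Feedback unit faulted=occurs → not all inputs occur → does not occur.
Pump set unavailable [AND]: Right followup amplifier failed=occurs, A relief valve stuck=occurs → all inputs occur → occurs.
Rudder loop inoperative [OR]: Emergency helm transmitter offline=not, B rudder actuator 2 faulted=occurs, North tiller link 2 is out=not, Backup autopilot interface 2 stuck=occurs → at least one input occurs → occurs.
NFU path inoperative [AND]: Backup steering pump malfunctions=not, South solenoid block is out=not, Rudder loop inoperative=occurs, South changeover valve 2 degraded=occurs → not all inputs occur → does not occur.
Followup chain fails [OR]: NFU path inoperative=not, Auxiliary feedback unit 2 is inoperative=not → no input occurs → does not occur.
Port system 2 inoperative [AND]: Pump set unavailable=occurs, Followup chain fails=not → not all inputs occur → does not occur.
Ship steering unresponsive [OR]: Starboard system lost=not, Port system 2 inoperative=not → no input occurs → does not occur.

No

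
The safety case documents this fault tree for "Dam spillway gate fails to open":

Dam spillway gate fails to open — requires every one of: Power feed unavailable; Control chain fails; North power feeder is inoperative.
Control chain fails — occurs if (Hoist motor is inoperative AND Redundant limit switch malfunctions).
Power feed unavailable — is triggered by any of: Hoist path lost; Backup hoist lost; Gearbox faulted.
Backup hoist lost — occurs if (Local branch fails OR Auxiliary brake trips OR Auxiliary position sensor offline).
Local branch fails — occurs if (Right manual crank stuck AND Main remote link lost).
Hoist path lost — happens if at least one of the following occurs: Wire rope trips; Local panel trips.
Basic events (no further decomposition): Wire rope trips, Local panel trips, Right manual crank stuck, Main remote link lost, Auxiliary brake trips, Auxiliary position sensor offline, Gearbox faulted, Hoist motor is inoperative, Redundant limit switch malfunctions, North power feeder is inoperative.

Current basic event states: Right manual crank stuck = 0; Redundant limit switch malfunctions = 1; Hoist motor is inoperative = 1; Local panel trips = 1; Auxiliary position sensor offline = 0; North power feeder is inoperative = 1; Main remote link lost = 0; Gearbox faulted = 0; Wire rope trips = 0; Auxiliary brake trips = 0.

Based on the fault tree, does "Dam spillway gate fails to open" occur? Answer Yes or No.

Yes

Hoist path lost [OR]: Wire rope trips=not, Local panel trips=occurs → at least one input occurs → occurs.
Local branch fails [AND]: Right manual crank stuck=not, Main remote link lost=not → not all inputs occur → does not occur.
Backup hoist lost [OR]: Local branch fails=not, Auxiliary brake trips=not, Auxiliary position sensor offline=not → no input occurs → does not occur.
Power feed unavailable [OR]: Hoist path lost=occurs, Backup hoist lost=not, Gearbox faulted=not → at least one input occurs → occurs.
Control chain fails [AND]: Hoist motor is inoperative=occurs, Redundant limit switch malfunctions=occurs → all inputs occur → occurs.
Dam spillway gate fails to open [AND]: Power feed unavailable=occurs, Control chain fails=occurs, North power feeder is inoperative=occurs → all inputs occur → occurs.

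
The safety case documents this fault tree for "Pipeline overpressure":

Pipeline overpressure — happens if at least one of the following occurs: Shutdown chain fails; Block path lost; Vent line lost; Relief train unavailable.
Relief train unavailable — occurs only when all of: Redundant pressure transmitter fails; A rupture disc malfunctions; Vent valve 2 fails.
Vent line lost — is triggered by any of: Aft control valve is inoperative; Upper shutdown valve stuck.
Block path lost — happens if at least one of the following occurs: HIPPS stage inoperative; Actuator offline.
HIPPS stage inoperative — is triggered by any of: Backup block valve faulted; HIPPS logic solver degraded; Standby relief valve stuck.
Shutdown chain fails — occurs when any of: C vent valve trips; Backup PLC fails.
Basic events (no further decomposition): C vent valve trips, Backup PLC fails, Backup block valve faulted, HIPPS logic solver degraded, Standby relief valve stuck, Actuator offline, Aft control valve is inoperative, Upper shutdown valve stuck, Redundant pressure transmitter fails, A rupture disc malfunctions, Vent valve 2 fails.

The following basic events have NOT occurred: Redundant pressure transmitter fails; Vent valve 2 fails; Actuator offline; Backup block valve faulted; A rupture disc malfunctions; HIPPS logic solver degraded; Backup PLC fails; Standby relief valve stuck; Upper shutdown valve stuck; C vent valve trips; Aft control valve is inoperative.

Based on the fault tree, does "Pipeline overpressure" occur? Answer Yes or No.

Shutdown chain fails [OR]: C vent valve trips=not, Backup PLC fails=not → no input occurs → does not occur.
HIPPS stage inoperative [OR]: Backup block valve faulted=not, HIPPS logic solver degraded=not, Standby relief valve stuck=not → no input occurs → does not occur.
Block path lost [OR]: HIPPS stage inoperative=not, Actuator offline=not → no input occurs → does not occur.
Vent line lost [OR]: Aft control valve is inoperative=not, Upper shutdown valve stuck=not → no input occurs → does not occur.
Relief train unavailable [AND]: Redundant pressure transmitter fails=not, A rupture disc malfunctions=not, Vent valve 2 fails=not → not all inputs occur → does not occur.
Pipeline overpressure [OR]: Shutdown chain fails=not, Block path lost=not, Vent line lost=not, Relief train unavailable=not → no input occurs → does not occur.

No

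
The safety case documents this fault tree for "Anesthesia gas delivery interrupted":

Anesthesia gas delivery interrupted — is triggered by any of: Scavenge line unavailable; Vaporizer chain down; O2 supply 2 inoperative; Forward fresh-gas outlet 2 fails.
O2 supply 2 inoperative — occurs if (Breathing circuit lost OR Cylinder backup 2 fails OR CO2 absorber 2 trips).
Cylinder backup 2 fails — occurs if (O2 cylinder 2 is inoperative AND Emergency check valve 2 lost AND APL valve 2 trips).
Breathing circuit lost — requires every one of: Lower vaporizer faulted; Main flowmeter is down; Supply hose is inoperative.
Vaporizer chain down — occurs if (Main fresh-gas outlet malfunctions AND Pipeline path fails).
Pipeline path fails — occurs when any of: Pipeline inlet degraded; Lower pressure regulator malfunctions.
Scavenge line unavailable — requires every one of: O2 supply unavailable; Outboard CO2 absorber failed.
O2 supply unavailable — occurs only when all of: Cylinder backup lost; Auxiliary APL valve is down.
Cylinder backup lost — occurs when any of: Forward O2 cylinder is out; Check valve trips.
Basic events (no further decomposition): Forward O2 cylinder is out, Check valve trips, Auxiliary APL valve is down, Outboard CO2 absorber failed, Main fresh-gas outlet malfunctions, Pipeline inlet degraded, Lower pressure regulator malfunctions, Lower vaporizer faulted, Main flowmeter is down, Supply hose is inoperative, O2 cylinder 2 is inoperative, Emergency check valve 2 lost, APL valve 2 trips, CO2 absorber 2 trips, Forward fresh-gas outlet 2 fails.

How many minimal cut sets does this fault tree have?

Cylinder backup lost [OR]: union of children's cut sets → 2 cut set(s).
O2 supply unavailable [AND]: one cut set from each child combined → 2 × 1 = 2 cut set(s).
Scavenge line unavailable [AND]: one cut set from each child combined → 2 × 1 = 2 cut set(s).
Pipeline path fails [OR]: union of children's cut sets → 2 cut set(s).
Vaporizer chain down [AND]: one cut set from each child combined → 1 × 2 = 2 cut set(s).
Breathing circuit lost [AND]: one cut set from each child combined → 1 × 1 × 1 = 1 cut set(s).
Cylinder backup 2 fails [AND]: one cut set from each child combined → 1 × 1 × 1 = 1 cut set(s).
O2 supply 2 inoperative [OR]: union of children's cut sets → 3 cut set(s).
Anesthesia gas delivery interrupted [OR]: union of children's cut sets → 8 cut set(s).
Minimal cut sets: {Auxiliary APL valve is down, Forward O2 cylinder is out, Outboard CO2 absorber failed}; {Auxiliary APL valve is down, Check valve trips, Outboard CO2 absorber failed}; {Main fresh-gas outlet malfunctions, Pipeline inlet degraded}; {Lower pressure regulator malfunctions, Main fresh-gas outlet malfunctions}; {Lower vaporizer faulted, Main flowmeter is down, Supply hose is inoperative}; {APL valve 2 trips, Emergency check valve 2 lost, O2 cylinder 2 is inoperative}; {CO2 absorber 2 trips}; {Forward fresh-gas outlet 2 fails}.

8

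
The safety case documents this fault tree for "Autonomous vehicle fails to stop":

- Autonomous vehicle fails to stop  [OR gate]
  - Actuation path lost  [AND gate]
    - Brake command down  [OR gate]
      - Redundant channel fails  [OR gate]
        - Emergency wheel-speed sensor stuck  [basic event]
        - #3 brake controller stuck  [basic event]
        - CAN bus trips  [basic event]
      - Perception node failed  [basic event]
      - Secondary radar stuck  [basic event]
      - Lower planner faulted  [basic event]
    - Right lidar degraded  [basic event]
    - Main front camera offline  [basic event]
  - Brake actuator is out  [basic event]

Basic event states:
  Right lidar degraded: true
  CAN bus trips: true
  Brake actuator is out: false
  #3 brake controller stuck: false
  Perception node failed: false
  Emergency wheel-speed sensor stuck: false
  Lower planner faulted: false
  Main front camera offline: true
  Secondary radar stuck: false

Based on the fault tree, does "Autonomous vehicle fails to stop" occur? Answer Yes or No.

Yes

Redundant channel fails [OR]: Emergency wheel-speed sensor stuck=not, #3 brake controller stuck=not, CAN bus trips=occurs → at least one input occurs → occurs.
Brake command down [OR]: Redundant channel fails=occurs, Perception node failed=not, Secondary radar stuck=not, Lower planner faulted=not → at least one input occurs → occurs.
Actuation path lost [AND]: Brake command down=occurs, Right lidar degraded=occurs, Main front camera offline=occurs → all inputs occur → occurs.
Autonomous vehicle fails to stop [OR]: Actuation path lost=occurs, Brake actuator is out=not → at least one input occurs → occurs.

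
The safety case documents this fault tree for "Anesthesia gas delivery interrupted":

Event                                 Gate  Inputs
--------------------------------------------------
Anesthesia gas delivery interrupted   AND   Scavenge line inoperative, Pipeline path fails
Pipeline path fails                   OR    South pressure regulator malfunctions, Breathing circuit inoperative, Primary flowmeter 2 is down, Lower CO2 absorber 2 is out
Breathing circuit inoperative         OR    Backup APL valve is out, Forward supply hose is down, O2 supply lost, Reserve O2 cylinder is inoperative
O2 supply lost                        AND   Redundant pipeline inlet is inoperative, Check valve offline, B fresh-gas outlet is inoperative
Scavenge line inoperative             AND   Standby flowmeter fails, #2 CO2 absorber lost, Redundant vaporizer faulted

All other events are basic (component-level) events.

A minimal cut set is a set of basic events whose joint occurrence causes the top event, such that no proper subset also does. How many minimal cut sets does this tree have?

7

Scavenge line inoperative [AND]: one cut set from each child combined → 1 × 1 × 1 = 1 cut set(s).
O2 supply lost [AND]: one cut set from each child combined → 1 × 1 × 1 = 1 cut set(s).
Breathing circuit inoperative [OR]: union of children's cut sets → 4 cut set(s).
Pipeline path fails [OR]: union of children's cut sets → 7 cut set(s).
Anesthesia gas delivery interrupted [AND]: one cut set from each child combined → 1 × 7 = 7 cut set(s).
Minimal cut sets: {#2 CO2 absorber lost, Redundant vaporizer faulted, South pressure regulator malfunctions, Standby flowmeter fails}; {#2 CO2 absorber lost, Backup APL valve is out, Redundant vaporizer faulted, Standby flowmeter fails}; {#2 CO2 absorber lost, Forward supply hose is down, Redundant vaporizer faulted, Standby flowmeter fails}; {#2 CO2 absorber lost, B fresh-gas outlet is inoperative, Check valve offline, Redundant pipeline inlet is inoperative, Redundant vaporizer faulted, Standby flowmeter fails}; {#2 CO2 absorber lost, Redundant vaporizer faulted, Reserve O2 cylinder is inoperative, Standby flowmeter fails}; {#2 CO2 absorber lost, Primary flowmeter 2 is down, Redundant vaporizer faulted, Standby flowmeter fails}; {#2 CO2 absorber lost, Lower CO2 absorber 2 is out, Redundant vaporizer faulted, Standby flowmeter fails}.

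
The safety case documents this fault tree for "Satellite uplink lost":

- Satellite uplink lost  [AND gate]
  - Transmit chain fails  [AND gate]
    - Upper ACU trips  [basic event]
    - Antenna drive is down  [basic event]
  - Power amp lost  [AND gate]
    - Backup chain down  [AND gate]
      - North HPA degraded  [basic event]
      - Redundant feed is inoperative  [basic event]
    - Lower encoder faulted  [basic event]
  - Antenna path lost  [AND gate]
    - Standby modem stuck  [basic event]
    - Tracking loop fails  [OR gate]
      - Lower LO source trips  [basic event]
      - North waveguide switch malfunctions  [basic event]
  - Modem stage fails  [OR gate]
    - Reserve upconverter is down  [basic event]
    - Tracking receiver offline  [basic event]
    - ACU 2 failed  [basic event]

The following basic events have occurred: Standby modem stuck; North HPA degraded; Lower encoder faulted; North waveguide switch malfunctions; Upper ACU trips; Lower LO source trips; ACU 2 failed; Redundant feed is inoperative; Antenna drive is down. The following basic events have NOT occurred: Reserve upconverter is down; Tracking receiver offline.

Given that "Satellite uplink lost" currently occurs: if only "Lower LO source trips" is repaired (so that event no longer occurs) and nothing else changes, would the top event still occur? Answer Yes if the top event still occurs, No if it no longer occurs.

Yes

Counterfactual: set "Lower LO source trips" to not occurred.
Transmit chain fails [AND]: Upper ACU trips=occurs, Antenna drive is down=occurs → all inputs occur → occurs.
Backup chain down [AND]: North HPA degraded=occurs, Redundant feed is inoperative=occurs → all inputs occur → occurs.
Power amp lost [AND]: Backup chain down=occurs, Lower encoder faulted=occurs → all inputs occur → occurs.
Tracking loop fails [OR]: Lower LO source trips=not, North waveguide switch malfunctions=occurs → at least one input occurs → occurs.
Antenna path lost [AND]: Standby modem stuck=occurs, Tracking loop fails=occurs → all inputs occur → occurs.
Modem stage fails [OR]: Reserve upconverter is down=not, Tracking receiver offline=not, ACU 2 failed=occurs → at least one input occurs → occurs.
Satellite uplink lost [AND]: Transmit chain fails=occurs, Power amp lost=occurs, Antenna path lost=occurs, Modem stage fails=occurs → all inputs occur → occurs.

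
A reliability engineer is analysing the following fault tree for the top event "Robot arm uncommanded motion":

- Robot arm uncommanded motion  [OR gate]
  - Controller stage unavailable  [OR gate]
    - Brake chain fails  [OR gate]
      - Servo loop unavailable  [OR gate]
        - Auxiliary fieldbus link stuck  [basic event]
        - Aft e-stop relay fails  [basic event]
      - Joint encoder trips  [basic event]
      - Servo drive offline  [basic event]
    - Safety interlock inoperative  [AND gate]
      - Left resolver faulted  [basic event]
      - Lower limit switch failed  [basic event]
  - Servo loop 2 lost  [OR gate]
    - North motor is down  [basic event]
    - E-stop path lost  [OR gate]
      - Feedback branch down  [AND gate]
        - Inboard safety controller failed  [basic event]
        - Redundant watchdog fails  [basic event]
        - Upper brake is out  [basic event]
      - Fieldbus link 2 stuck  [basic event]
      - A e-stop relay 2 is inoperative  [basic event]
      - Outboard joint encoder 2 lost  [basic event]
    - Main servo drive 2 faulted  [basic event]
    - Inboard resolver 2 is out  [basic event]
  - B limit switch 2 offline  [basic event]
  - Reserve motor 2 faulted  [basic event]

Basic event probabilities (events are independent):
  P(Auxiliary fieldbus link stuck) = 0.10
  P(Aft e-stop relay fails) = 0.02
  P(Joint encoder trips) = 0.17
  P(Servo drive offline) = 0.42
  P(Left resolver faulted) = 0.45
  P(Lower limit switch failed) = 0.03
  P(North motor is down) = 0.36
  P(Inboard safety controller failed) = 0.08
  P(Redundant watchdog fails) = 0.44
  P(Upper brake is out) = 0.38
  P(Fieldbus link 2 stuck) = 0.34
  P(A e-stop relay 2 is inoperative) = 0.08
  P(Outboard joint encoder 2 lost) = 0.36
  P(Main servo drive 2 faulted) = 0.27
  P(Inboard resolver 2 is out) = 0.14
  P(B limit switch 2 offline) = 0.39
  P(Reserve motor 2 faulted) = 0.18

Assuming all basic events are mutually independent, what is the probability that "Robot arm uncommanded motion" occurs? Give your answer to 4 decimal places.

P(Servo loop unavailable) [OR] = 1 − (1−0.10) × (1−0.02) = 0.118000
P(Brake chain fails) [OR] = 1 − (1−0.118000) × (1−0.17) × (1−0.42) = 0.575405
P(Safety interlock inoperative) [AND] = 0.45 × 0.03 = 0.013500
P(Controller stage unavailable) [OR] = 1 − (1−0.575405) × (1−0.013500) = 0.581137
P(Feedback branch down) [AND] = 0.08 × 0.44 × 0.38 = 0.013376
P(E-stop path lost) [OR] = 1 − (1−0.013376) × (1−0.34) × (1−0.08) × (1−0.36) = 0.616590
P(Servo loop 2 lost) [OR] = 1 − (1−0.36) × (1−0.616590) × (1−0.27) × (1−0.14) = 0.845949
P(Robot arm uncommanded motion) [OR] = 1 − (1−0.581137) × (1−0.845949) × (1−0.39) × (1−0.18) = 0.967724
Rounded to 4 decimal places: P(Robot arm uncommanded motion) ≈ 0.9677.

0.9677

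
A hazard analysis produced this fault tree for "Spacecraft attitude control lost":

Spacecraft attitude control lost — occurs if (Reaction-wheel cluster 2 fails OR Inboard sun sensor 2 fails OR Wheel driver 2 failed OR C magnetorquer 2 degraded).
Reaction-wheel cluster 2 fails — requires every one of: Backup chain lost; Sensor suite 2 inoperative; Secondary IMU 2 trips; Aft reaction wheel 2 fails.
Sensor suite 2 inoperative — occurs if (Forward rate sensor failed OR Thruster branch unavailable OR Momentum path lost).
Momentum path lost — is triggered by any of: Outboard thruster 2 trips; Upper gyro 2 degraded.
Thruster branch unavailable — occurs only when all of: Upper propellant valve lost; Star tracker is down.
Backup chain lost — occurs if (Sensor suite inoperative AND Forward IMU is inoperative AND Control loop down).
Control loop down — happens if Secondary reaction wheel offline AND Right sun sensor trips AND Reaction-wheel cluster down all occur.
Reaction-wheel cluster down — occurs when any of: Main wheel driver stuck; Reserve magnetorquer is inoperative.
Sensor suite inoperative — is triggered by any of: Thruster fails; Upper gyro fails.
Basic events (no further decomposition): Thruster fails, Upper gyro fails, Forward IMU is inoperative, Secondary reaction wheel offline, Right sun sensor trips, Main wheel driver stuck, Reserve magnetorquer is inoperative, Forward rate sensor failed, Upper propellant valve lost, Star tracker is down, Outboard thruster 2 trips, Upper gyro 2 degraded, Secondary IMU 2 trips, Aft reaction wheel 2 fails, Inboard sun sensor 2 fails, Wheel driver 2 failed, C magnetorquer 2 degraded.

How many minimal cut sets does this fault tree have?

Sensor suite inoperative [OR]: union of children's cut sets → 2 cut set(s).
Reaction-wheel cluster down [OR]: union of children's cut sets → 2 cut set(s).
Control loop down [AND]: one cut set from each child combined → 1 × 1 × 2 = 2 cut set(s).
Backup chain lost [AND]: one cut set from each child combined → 2 × 1 × 2 = 4 cut set(s).
Thruster branch unavailable [AND]: one cut set from each child combined → 1 × 1 = 1 cut set(s).
Momentum path lost [OR]: union of children's cut sets → 2 cut set(s).
Sensor suite 2 inoperative [OR]: union of children's cut sets → 4 cut set(s).
Reaction-wheel cluster 2 fails [AND]: one cut set from each child combined → 4 × 4 × 1 × 1 = 16 cut set(s).
Spacecraft attitude control lost [OR]: union of children's cut sets → 19 cut set(s).

19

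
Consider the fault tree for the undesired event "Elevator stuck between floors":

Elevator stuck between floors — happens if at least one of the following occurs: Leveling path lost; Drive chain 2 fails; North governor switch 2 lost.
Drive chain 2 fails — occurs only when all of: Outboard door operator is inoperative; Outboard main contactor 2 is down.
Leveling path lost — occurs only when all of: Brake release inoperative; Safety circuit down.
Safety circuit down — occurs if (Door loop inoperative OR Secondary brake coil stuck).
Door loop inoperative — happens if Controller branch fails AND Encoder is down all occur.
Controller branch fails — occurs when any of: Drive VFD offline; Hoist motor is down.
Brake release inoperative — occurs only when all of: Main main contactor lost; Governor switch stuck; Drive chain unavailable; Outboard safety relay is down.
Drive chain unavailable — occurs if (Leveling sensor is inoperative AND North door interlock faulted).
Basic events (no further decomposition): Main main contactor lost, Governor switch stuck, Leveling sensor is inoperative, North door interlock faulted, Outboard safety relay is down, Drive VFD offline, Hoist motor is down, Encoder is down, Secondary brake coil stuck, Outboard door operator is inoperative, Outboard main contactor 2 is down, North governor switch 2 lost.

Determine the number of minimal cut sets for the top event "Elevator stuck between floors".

5

Drive chain unavailable [AND]: one cut set from each child combined → 1 × 1 = 1 cut set(s).
Brake release inoperative [AND]: one cut set from each child combined → 1 × 1 × 1 × 1 = 1 cut set(s).
Controller branch fails [OR]: union of children's cut sets → 2 cut set(s).
Door loop inoperative [AND]: one cut set from each child combined → 2 × 1 = 2 cut set(s).
Safety circuit down [OR]: union of children's cut sets → 3 cut set(s).
Leveling path lost [AND]: one cut set from each child combined → 1 × 3 = 3 cut set(s).
Drive chain 2 fails [AND]: one cut set from each child combined → 1 × 1 = 1 cut set(s).
Elevator stuck between floors [OR]: union of children's cut sets → 5 cut set(s).
Minimal cut sets: {Drive VFD offline, Encoder is down, Governor switch stuck, Leveling sensor is inoperative, Main main contactor lost, North door interlock faulted, Outboard safety relay is down}; {Encoder is down, Governor switch stuck, Hoist motor is down, Leveling sensor is inoperative, Main main contactor lost, North door interlock faulted, Outboard safety relay is down}; {Governor switch stuck, Leveling sensor is inoperative, Main main contactor lost, North door interlock faulted, Outboard safety relay is down, Secondary brake coil stuck}; {Outboard door operator is inoperative, Outboard main contactor 2 is down}; {North governor switch 2 lost}.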